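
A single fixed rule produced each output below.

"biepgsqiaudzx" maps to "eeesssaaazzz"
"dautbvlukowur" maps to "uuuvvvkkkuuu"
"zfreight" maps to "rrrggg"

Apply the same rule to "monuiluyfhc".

nnnlllfff

Looking at the pairs, the operation is to keep one character in every 3, starting at position 3 (positions 3rd, 6th, 9th, ...), then repeat every character 3 times.
For "monuiluyfhc" the result is "nnnlllfff".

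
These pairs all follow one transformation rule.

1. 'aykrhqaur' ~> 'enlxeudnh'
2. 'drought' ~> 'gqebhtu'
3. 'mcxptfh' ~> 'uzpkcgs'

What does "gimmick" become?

xtvzzvp

Each output is the input with this applied: move the last character to the front, then shift every letter 13 places forward in the alphabet (wrapping around) — i.e. ROT13.
"gimmick" → "kgimmic" → "xtvzzvp".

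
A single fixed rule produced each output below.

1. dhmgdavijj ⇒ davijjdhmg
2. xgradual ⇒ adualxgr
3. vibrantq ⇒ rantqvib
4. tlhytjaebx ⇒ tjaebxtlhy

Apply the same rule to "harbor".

rborha

The transformation: move the last character to the front, then swap the front and back halves of the string.
Applying both steps to "harbor": "rharbo", then "rborha".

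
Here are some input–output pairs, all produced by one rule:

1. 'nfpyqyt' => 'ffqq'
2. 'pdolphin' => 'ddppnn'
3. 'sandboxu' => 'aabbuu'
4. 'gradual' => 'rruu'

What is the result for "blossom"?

llss

What's happening: keep one character in every 3, starting at position 2 (positions 2nd, 5th, 8th, ...), then double every character.
Working it through for "blossom": intermediate "ls", final "llss".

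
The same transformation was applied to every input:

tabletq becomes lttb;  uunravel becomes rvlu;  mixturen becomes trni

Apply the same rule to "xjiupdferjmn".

Looking at the pairs, the operation is to move the first 3 characters to the end (rotate left by 3), then keep every other character starting from the first (positions 1st, 3rd, 5th, ...).
For "xjiupdferjmn", step one produces "updferjmnxji"; step two turns that into "udejnj".

udejnj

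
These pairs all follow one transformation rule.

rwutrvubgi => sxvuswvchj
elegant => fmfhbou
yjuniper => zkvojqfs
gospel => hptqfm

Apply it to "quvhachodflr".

rvwibdipegms

Each output is the input with this applied: shift every letter 1 place forward in the alphabet (wrapping around).
So "quvhachodflr" becomes "rvwibdipegms".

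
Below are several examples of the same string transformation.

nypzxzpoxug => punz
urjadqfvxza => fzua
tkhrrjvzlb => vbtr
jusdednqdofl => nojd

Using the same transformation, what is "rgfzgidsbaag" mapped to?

darz

Looking at the pairs, the operation is to keep one character in every 3, starting at position 1 (positions 1st, 4th, 7th, ...), then move the first 2 characters to the end (rotate left by 2).
Applying both steps to "rgfzgidsbaag": "rzda", then "darz".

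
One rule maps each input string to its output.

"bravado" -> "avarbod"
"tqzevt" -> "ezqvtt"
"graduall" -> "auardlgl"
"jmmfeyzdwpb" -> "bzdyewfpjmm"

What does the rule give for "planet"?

atepln

In each case the input is transformed by: sort the characters into alphabetical order, then take characters alternately from the front and the back (1st, last, 2nd, 2nd-last, ...).
On "planet": the first step gives "aelnpt", and the second then gives "atepln".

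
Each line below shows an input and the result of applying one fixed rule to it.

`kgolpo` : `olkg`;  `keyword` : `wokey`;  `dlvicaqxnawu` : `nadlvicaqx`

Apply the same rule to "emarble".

rbema

Each output is the input with this applied: delete the last 2 characters, then move the last 2 characters to the front (rotate right by 2).
On "emarble": the first step gives "emarb", and the second then gives "rbema".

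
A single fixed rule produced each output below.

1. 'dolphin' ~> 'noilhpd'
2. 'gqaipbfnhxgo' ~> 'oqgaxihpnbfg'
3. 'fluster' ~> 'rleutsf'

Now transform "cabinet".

In each case the input is transformed by: take characters alternately from the front and the back (1st, last, 2nd, 2nd-last, ...), then move the first character to the end.
On "cabinet": the first step gives "ctaebni", and the second then gives "taebnic".
(Check on "gqaipbfnhxgo": → "goqgaxihpnbf" → "oqgaxihpnbfg" ✓)

taebnic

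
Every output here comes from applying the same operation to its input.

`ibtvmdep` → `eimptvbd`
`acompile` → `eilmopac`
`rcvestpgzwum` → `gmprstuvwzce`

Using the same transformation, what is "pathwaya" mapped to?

ahptwyaa

In each case the input is transformed by: sort the characters into alphabetical order, then move the first 2 characters to the end (rotate left by 2).
For "pathwaya" the result is "ahptwyaa".
(Check on "rcvestpgzwum": → "cegmprstuvwz" → "gmprstuvwzce" ✓)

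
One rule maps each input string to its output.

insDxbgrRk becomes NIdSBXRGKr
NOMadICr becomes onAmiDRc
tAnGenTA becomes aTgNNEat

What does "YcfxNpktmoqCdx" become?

CyXFPnTKOMcQXD

The transformation: swap each adjacent pair of characters (1↔2, 3↔4, ...), then flip the case of every letter.
"YcfxNpktmoqCdx" → "cYxfpNtkomCqxd" → "CyXFPnTKOMcQXD".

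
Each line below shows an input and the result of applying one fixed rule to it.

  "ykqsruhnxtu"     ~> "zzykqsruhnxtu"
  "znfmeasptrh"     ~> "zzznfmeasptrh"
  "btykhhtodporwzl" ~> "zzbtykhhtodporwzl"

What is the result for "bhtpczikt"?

zzbhtpczikt

Each output is the input with this applied: prepend "zz".
"bhtpczikt" → "zzbhtpczikt".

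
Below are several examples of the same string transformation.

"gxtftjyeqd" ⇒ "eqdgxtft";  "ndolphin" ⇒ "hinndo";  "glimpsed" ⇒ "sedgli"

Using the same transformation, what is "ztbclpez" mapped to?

The rule is to move the last 3 characters to the front (rotate right by 3), then delete the last 2 characters.
Working it through for "ztbclpez": intermediate "pezztbcl", final "pezztb".

pezztb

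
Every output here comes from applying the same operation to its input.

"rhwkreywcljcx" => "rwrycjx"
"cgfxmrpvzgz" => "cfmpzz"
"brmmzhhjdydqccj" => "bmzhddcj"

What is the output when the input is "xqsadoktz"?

xsdkz

Rule — keep every other character starting from the first (positions 1st, 3rd, 5th, ...).
For "xqsadoktz" the result is "xsdkz".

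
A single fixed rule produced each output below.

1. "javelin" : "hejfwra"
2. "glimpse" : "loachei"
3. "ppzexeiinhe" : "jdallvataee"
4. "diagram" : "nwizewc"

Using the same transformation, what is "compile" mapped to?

What's happening: shift every letter 4 places backward in the alphabet (wrapping around), then move the last 3 characters to the front (rotate right by 3).
For "compile", step one produces "ykileha"; step two turns that into "ehaykil".

ehaykil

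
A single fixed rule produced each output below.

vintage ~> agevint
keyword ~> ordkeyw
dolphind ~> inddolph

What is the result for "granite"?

itegran

The pattern: move the last 3 characters to the front (rotate right by 3).
So "granite" becomes "itegran".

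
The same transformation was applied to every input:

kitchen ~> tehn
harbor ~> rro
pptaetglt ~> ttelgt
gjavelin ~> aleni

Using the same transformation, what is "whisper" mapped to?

The rule is to swap each adjacent pair of characters (1↔2, 3↔4, ...), then delete the first 3 characters.
Starting from "whisper": after the first operation, "hwsiepr"; after the second, "iepr".

iepr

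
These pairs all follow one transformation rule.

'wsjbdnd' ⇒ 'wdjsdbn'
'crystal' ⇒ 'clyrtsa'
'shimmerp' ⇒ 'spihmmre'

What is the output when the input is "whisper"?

wrihpse

The pattern: move the last character to the front, then swap each adjacent pair of characters (1↔2, 3↔4, ...).
On "whisper": the first step gives "rwhispe", and the second then gives "wrihpse".
(Check on "wsjbdnd": → "dwsjbdn" → "wdjsdbn" ✓)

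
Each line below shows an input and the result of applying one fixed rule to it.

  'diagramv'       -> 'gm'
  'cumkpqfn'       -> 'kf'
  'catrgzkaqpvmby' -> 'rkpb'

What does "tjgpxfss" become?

ps

In each case the input is transformed by: delete the first character, then keep one character in every 3, starting at position 3 (positions 3rd, 6th, 9th, ...).
On "tjgpxfss" that produces "ps".
(Check on "catrgzkaqpvmby": → "atrgzkaqpvmby" → "rkpb" ✓)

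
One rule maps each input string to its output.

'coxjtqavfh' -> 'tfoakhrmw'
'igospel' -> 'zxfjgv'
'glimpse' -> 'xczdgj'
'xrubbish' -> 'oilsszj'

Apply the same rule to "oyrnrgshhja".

What's happening: delete the last character, then shift every letter 9 places backward in the alphabet (wrapping around).
On "oyrnrgshhja": the first step gives "oyrnrgshhj", and the second then gives "fpieixjyya".

fpieixjyya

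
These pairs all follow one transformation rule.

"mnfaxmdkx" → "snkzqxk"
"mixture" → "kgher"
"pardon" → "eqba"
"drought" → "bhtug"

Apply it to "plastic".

nfgvp

Looking at the pairs, the operation is to delete the first 2 characters, then shift every letter 13 places forward in the alphabet (wrapping around) — i.e. ROT13.
On "plastic": the first step gives "astic", and the second then gives "nfgvp".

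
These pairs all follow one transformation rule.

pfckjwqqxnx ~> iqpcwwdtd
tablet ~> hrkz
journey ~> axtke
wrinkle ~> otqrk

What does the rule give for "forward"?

The pattern: delete the first 2 characters, then shift every letter 6 places forward in the alphabet (wrapping around).
"forward" → "xcgxj".

xcgxj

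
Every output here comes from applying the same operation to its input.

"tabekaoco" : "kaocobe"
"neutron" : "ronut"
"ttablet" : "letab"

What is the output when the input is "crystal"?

Rule — delete the first 2 characters, then move the first 2 characters to the end (rotate left by 2).
Applying both steps to "crystal": "ystal", then "talys".
(Check on "tabekaoco": → "bekaoco" → "kaocobe" ✓)

talys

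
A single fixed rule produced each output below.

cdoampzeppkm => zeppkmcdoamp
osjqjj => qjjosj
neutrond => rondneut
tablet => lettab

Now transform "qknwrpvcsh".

Each output is the input with this applied: swap the front and back halves of the string.
Doing the same to "qknwrpvcsh": "pvcshqknwr".

pvcshqknwr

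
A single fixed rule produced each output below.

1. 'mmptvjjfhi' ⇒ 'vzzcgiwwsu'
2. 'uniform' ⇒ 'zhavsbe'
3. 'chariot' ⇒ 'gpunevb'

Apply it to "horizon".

aubevmb

The rule is to shift every letter 13 places forward in the alphabet (wrapping around) — i.e. ROT13, then move the last character to the front.
Starting from "horizon": after the first operation, "ubevmba"; after the second, "aubevmb".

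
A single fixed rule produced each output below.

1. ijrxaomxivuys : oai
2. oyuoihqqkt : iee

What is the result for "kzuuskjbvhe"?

The pattern: shift every letter 12 places backward in the alphabet (wrapping around), then keep only the vowels.
"kzuuskjbvhe" → "yniigyxpjvs" → "ii".

ii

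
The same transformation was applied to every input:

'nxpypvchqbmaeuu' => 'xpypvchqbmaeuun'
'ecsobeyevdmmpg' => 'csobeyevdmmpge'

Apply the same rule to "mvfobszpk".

Each output is the input with this applied: move the first character to the end.
For "mvfobszpk" the result is "vfobszpkm".

vfobszpkm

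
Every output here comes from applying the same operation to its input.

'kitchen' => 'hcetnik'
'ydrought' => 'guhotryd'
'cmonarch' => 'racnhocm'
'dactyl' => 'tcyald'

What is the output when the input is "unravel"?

Looking at the pairs, the operation is to move the last 3 characters to the front (rotate right by 3), then take characters alternately from the front and the back (1st, last, 2nd, 2nd-last, ...).
On "unravel": the first step gives "velunra", and the second then gives "vaerlnu".
(Check on "dactyl": → "tyldac" → "tcyald" ✓)

vaerlnu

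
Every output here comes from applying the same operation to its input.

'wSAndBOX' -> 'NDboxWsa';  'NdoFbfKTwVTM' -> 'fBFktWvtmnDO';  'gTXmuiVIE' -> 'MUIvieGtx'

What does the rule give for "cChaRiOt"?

Rule — flip the case of every letter, then move the first 3 characters to the end (rotate left by 3).
For "cChaRiOt", step one produces "CcHArIoT"; step two turns that into "ArIoTCcH".

ArIoTCcH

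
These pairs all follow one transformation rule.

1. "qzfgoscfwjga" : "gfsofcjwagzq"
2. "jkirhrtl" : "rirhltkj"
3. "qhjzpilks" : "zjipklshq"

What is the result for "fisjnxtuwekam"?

Rule — swap each adjacent pair of characters (1↔2, 3↔4, ...), then move the first 2 characters to the end (rotate left by 2).
"fisjnxtuwekam" → "ifjsxnutewakm" → "jsxnutewakmif".

jsxnutewakmif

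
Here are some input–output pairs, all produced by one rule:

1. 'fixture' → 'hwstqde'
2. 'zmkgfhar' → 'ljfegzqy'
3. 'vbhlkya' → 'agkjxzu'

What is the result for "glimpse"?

The rule is to move the first character to the end, then shift every letter 1 place backward in the alphabet (wrapping around).
On "glimpse": the first step gives "limpseg", and the second then gives "khlordf".

khlordf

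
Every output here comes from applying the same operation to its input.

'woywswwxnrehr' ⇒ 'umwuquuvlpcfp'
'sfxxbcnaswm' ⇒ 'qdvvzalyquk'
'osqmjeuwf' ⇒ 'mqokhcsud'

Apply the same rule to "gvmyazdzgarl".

etkwyxbxeypj

What's happening: shift every letter 2 places backward in the alphabet (wrapping around).
"gvmyazdzgarl" → "etkwyxbxeypj".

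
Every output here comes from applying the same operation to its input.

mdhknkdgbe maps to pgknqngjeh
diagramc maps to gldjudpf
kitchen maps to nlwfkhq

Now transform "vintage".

What's happening: shift every letter 3 places forward in the alphabet (wrapping around).
Doing the same to "vintage": "ylqwdjh".

ylqwdjh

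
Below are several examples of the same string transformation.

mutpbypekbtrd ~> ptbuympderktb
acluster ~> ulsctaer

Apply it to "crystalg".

sytraclg

The transformation: move the first 3 characters to the end (rotate left by 3), then take characters alternately from the front and the back (1st, last, 2nd, 2nd-last, ...).
Applying both steps to "crystalg": "stalgcry", then "sytraclg".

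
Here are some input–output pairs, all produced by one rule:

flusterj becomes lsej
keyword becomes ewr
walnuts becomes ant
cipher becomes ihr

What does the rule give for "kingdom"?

igo

The rule is to keep every other character starting from the second (positions 2nd, 4th, 6th, ...).
"kingdom" → "igo".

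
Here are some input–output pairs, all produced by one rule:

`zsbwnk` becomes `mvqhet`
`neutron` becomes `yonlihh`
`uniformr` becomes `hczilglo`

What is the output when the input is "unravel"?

hlupyfo

In each case the input is transformed by: shift every letter 6 places backward in the alphabet (wrapping around), then move the first character to the end.
"unravel" → "ohlupyf" → "hlupyfo".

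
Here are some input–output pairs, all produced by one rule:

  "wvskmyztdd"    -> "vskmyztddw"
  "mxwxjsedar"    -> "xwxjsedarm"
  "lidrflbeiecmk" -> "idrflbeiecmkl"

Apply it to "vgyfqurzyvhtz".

gyfqurzyvhtzv

What's happening: move the first character to the end.
Applying that to "vgyfqurzyvhtz" gives "gyfqurzyvhtzv".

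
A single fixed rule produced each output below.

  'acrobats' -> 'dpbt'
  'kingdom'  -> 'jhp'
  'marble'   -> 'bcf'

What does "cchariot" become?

What's happening: keep every other character starting from the second (positions 2nd, 4th, 6th, ...), then shift every letter 1 place forward in the alphabet (wrapping around).
So "cchariot" becomes "dbju".
(Check on "marble": → "abe" → "bcf" ✓)

dbju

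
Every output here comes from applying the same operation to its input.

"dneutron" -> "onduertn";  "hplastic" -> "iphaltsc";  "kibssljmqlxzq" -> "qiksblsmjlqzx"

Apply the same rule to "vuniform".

ruvinofm

Each output is the input with this applied: swap each adjacent pair of characters (1↔2, 3↔4, ...), then move the last character to the front.
Applying both steps to "vuniform": "uvinofmr", then "ruvinofm".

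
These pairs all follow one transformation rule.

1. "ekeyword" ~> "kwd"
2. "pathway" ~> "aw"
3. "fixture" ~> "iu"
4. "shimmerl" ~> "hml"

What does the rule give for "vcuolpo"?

Each output is the input with this applied: keep one character in every 3, starting at position 2 (positions 2nd, 5th, 8th, ...).
For "vcuolpo" the result is "cl".

cl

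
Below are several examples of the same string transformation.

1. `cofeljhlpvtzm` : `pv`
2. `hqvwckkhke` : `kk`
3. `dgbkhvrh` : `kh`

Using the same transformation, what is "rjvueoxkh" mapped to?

eo

Each output is the input with this applied: move the last 3 characters to the front (rotate right by 3), then keep only the last 2 characters.
On "rjvueoxkh": the first step gives "xkhrjvueo", and the second then gives "eo".
(Check on "hqvwckkhke": → "hkehqvwckk" → "kk" ✓)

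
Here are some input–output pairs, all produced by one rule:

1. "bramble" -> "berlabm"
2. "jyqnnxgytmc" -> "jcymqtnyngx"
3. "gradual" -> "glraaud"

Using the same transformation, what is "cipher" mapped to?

Each output is the input with this applied: take characters alternately from the front and the back (1st, last, 2nd, 2nd-last, ...).
So "cipher" becomes "crieph".

crieph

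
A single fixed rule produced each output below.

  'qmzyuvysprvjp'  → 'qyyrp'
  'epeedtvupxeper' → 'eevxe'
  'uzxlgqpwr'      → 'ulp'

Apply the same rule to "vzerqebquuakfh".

The pattern: keep one character in every 3, starting at position 1 (positions 1st, 4th, 7th, ...).
For "vzerqebquuakfh" the result is "vrbuf".

vrbuf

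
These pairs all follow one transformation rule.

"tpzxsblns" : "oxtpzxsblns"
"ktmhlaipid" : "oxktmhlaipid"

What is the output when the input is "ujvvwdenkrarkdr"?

Looking at the pairs, the operation is to prepend "ox".
Doing the same to "ujvvwdenkrarkdr": "oxujvvwdenkrarkdr".

oxujvvwdenkrarkdr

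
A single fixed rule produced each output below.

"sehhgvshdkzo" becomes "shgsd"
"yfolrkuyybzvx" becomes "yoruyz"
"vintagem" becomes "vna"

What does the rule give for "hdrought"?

hru

The transformation: delete the last 2 characters, then keep every other character starting from the first (positions 1st, 3rd, 5th, ...).
For "hdrought", step one produces "hdroug"; step two turns that into "hru".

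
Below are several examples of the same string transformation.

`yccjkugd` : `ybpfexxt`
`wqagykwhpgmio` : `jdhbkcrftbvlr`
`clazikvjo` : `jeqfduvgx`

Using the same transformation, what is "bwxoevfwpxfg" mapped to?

baskraqzjsrw

The pattern: shift every letter 5 places backward in the alphabet (wrapping around), then reverse the string.
Starting from "bwxoevfwpxfg": after the first operation, "wrsjzqarksab"; after the second, "baskraqzjsrw".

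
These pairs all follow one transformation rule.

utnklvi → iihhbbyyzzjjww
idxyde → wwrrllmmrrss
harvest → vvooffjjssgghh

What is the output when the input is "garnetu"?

The transformation: double every character, then shift every letter 12 places backward in the alphabet (wrapping around).
For "garnetu", step one produces "ggaarrnneettuu"; step two turns that into "uuooffbbsshhii".

uuooffbbsshhii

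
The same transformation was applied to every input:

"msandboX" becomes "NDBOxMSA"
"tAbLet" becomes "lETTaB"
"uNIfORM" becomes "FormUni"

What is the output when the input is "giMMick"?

In each case the input is transformed by: move the first 3 characters to the end (rotate left by 3), then flip the case of every letter.
"giMMick" → "mICKGIm".

mICKGIm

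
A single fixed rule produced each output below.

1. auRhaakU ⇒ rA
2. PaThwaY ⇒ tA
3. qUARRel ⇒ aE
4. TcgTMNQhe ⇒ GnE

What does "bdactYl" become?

Each output is the input with this applied: keep one character in every 3, starting at position 3 (positions 3rd, 6th, 9th, ...), then flip the case of every letter.
Applying both steps to "bdactYl": "aY", then "Ay".

Ay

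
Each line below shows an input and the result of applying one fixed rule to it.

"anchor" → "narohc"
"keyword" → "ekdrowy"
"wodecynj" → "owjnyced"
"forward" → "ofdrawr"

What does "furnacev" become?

In each case the input is transformed by: reverse the string, then move the last 2 characters to the front (rotate right by 2).
Applying both steps to "furnacev": "vecanruf", then "ufvecanr".

ufvecanr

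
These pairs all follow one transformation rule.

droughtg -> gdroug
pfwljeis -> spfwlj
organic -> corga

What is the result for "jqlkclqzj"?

Each output is the input with this applied: move the last character to the front, then delete the last 2 characters.
Starting from "jqlkclqzj": after the first operation, "jjqlkclqz"; after the second, "jjqlkcl".

jjqlkcl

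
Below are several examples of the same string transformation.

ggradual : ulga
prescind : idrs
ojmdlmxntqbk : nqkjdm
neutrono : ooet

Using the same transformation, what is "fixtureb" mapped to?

In each case the input is transformed by: keep every other character starting from the second (positions 2nd, 4th, 6th, ...), then swap the front and back halves of the string.
Working it through for "fixtureb": intermediate "itrb", final "rbit".
(Check on "prescind": → "rsid" → "idrs" ✓)

rbit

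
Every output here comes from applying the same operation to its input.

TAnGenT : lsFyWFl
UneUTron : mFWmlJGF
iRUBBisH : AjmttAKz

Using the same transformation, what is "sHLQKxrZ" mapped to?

In each case the input is transformed by: shift every letter 8 places backward in the alphabet (wrapping around), then flip the case of every letter.
Applying both steps to "sHLQKxrZ": "kZDICpjR", then "KzdicPJr".

KzdicPJr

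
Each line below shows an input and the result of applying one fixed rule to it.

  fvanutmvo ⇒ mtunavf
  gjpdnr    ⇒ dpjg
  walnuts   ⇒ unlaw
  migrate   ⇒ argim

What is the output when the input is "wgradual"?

udargw

In each case the input is transformed by: delete the last 2 characters, then reverse the string.
Applying both steps to "wgradual": "wgradu", then "udargw".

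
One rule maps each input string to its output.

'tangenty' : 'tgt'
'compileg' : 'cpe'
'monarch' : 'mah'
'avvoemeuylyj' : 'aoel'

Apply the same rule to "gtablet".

In each case the input is transformed by: keep one character in every 3, starting at position 1 (positions 1st, 4th, 7th, ...).
On "gtablet" that produces "gbt".

gbt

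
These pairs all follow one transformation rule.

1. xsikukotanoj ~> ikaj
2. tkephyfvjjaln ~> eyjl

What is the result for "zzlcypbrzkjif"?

lpzi

The transformation: keep one character in every 3, starting at position 3 (positions 3rd, 6th, 9th, ...).
Doing the same to "zzlcypbrzkjif": "lpzi".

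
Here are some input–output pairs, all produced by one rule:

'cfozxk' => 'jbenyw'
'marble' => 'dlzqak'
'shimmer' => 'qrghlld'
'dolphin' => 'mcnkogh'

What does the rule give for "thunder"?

qsgtmcd

Looking at the pairs, the operation is to move the last character to the front, then shift every letter 1 place backward in the alphabet (wrapping around).
Doing the same to "thunder": "qsgtmcd".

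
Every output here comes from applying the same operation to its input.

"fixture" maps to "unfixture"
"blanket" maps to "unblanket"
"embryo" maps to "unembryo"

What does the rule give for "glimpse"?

The pattern: prepend "un".
"glimpse" → "unglimpse".

unglimpse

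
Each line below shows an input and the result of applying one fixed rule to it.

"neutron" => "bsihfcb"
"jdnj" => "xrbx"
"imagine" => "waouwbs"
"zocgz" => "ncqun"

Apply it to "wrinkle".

The pattern: shift every letter 12 places backward in the alphabet (wrapping around).
Applying that to "wrinkle" gives "kfwbyzs".

kfwbyzs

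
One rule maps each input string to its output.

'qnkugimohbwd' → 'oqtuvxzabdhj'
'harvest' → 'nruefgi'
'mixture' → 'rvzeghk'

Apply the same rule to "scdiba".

nopqvf

In each case the input is transformed by: sort the characters into alphabetical order, then shift every letter 13 places forward in the alphabet (wrapping around) — i.e. ROT13.
"scdiba" → "abcdis" → "nopqvf".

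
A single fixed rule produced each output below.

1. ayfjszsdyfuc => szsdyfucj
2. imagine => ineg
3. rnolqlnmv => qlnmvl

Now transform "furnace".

In each case the input is transformed by: delete the first 3 characters, then move the first character to the end.
Working it through for "furnace": intermediate "nace", final "acen".
(Check on "rnolqlnmv": → "lqlnmv" → "qlnmvl" ✓)

acen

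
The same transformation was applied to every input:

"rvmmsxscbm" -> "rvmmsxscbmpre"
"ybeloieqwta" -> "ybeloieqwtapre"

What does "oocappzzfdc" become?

oocappzzfdcpre

Rule — append "pre".
So "oocappzzfdc" becomes "oocappzzfdcpre".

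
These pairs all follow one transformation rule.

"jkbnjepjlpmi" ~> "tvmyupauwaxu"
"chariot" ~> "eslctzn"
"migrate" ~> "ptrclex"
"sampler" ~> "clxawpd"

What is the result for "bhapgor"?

cslarzm

The transformation: swap the first and last characters, then shift every letter 11 places forward in the alphabet (wrapping around).
On "bhapgor": the first step gives "rhapgob", and the second then gives "cslarzm".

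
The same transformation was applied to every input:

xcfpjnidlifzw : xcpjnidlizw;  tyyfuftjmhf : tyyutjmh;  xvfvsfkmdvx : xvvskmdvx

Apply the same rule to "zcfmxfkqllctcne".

zcmxkqllctcne

Each output is the input with this applied: remove every "f".
On "zcfmxfkqllctcne" that produces "zcmxkqllctcne".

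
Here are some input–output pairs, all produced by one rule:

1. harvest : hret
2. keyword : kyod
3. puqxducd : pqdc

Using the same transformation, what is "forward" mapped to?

frad

The rule is to keep every other character starting from the first (positions 1st, 3rd, 5th, ...).
So "forward" becomes "frad".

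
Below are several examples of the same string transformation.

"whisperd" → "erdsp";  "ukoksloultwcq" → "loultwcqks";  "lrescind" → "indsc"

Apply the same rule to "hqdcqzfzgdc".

The rule is to delete the first 3 characters, then move the first 2 characters to the end (rotate left by 2).
On "hqdcqzfzgdc" that produces "zfzgdccq".

zfzgdccq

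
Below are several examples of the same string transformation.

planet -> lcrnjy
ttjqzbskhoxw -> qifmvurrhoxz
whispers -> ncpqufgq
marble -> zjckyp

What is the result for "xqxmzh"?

kxfvov

Each output is the input with this applied: swap the front and back halves of the string, then shift every letter 2 places backward in the alphabet (wrapping around).
Applying both steps to "xqxmzh": "mzhxqx", then "kxfvov".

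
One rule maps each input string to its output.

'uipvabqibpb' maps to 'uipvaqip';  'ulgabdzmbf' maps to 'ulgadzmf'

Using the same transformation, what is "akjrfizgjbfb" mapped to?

Looking at the pairs, the operation is to remove every "b".
Doing the same to "akjrfizgjbfb": "akjrfizgjf".

akjrfizgjf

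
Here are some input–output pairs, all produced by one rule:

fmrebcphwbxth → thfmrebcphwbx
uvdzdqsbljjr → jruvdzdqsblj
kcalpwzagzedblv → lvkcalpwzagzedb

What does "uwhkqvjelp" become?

lpuwhkqvje

Rule — move the last 2 characters to the front (rotate right by 2).
"uwhkqvjelp" → "lpuwhkqvje".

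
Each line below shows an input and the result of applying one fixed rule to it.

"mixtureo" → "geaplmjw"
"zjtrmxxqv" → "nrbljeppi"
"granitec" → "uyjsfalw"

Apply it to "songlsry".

qkgfydkj

The pattern: shift every letter 8 places backward in the alphabet (wrapping around), then move the last character to the front.
Working it through for "songlsry": intermediate "kgfydkjq", final "qkgfydkj".
(Check on "mixtureo": → "eaplmjwg" → "geaplmjw" ✓)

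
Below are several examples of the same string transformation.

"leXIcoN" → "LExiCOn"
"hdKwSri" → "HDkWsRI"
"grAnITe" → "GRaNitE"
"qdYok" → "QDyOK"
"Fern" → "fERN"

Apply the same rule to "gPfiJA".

GpFIja

In each case the input is transformed by: flip the case of every letter.
So "gPfiJA" becomes "GpFIja".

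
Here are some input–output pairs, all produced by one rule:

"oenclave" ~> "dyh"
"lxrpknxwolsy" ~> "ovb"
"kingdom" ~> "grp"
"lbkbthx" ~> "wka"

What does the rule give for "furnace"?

dfh

Looking at the pairs, the operation is to shift every letter 3 places forward in the alphabet (wrapping around), then keep only the last 3 characters.
For "furnace" the result is "dfh".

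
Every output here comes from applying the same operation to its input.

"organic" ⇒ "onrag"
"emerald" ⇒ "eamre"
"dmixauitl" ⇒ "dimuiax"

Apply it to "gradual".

gurda

In each case the input is transformed by: delete the last 2 characters, then take characters alternately from the front and the back (1st, last, 2nd, 2nd-last, ...).
Working it through for "gradual": intermediate "gradu", final "gurda".
(Check on "emerald": → "emera" → "eamre" ✓)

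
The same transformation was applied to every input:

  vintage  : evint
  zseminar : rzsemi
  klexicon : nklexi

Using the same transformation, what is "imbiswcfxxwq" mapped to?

qimbiswcfx

Rule — move the last 3 characters to the front (rotate right by 3), then delete the first 2 characters.
"imbiswcfxxwq" → "xwqimbiswcfx" → "qimbiswcfx".
(Check on "zseminar": → "narzsemi" → "rzsemi" ✓)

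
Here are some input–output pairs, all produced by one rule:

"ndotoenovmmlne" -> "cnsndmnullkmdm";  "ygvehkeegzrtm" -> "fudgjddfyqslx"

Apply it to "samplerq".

Each output is the input with this applied: move the first character to the end, then shift every letter 1 place backward in the alphabet (wrapping around).
Starting from "samplerq": after the first operation, "amplerqs"; after the second, "zlokdqpr".

zlokdqpr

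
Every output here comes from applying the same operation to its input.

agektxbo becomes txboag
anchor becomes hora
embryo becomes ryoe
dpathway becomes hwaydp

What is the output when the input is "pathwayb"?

The transformation: swap the front and back halves of the string, then delete the last 2 characters.
"pathwayb" → "waybpath" → "waybpa".

waybpa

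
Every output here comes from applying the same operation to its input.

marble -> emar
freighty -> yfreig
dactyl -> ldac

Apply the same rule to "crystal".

What's happening: move the last character to the front, then delete the last 2 characters.
For "crystal", step one produces "lcrysta"; step two turns that into "lcrys".

lcrys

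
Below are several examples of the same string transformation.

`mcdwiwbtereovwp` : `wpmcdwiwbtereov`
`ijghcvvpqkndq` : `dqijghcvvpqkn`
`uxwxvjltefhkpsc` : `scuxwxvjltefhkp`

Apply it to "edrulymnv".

Looking at the pairs, the operation is to move the last 2 characters to the front (rotate right by 2).
For "edrulymnv" the result is "nvedrulym".

nvedrulym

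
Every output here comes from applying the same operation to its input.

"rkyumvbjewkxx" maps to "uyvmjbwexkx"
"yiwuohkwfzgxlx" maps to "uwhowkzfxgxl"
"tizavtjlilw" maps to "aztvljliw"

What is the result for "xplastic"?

altsci

Each output is the input with this applied: delete the first 2 characters, then swap each adjacent pair of characters (1↔2, 3↔4, ...).
Applying both steps to "xplastic": "lastic", then "altsci".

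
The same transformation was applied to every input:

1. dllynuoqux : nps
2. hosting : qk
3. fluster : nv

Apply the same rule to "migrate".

Looking at the pairs, the operation is to shift every letter 2 places forward in the alphabet (wrapping around), then keep one character in every 3, starting at position 2 (positions 2nd, 5th, 8th, ...).
Working it through for "migrate": intermediate "okitcvg", final "kc".

kc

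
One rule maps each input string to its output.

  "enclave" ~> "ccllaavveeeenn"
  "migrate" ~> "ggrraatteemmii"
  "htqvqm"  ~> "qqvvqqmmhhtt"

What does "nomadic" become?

Rule — move the first 2 characters to the end (rotate left by 2), then double every character.
Doing the same to "nomadic": "mmaaddiiccnnoo".

mmaaddiiccnnoo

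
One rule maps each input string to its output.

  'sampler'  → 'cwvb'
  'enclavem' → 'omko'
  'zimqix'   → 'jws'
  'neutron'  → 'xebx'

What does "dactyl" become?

nmi

Looking at the pairs, the operation is to shift every letter 10 places forward in the alphabet (wrapping around), then keep every other character starting from the first (positions 1st, 3rd, 5th, ...).
Working it through for "dactyl": intermediate "nkmdiv", final "nmi".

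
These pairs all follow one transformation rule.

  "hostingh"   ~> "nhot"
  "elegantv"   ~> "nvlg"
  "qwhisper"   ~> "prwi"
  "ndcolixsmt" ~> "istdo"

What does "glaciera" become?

The transformation: keep every other character starting from the second (positions 2nd, 4th, 6th, ...), then move the first 2 characters to the end (rotate left by 2).
"glaciera" → "lcea" → "ealc".

ealc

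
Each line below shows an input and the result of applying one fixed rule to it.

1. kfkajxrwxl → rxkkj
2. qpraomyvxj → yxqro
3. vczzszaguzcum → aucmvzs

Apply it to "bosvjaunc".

The transformation: keep every other character starting from the first (positions 1st, 3rd, 5th, ...), then move the first 3 characters to the end (rotate left by 3).
Applying both steps to "bosvjaunc": "bsjuc", then "ucbsj".

ucbsj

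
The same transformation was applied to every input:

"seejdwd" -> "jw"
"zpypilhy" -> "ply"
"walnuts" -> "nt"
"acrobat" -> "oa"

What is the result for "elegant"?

gn

The transformation: delete the first 2 characters, then keep every other character starting from the second (positions 2nd, 4th, 6th, ...).
"elegant" → "egant" → "gn".
(Check on "acrobat": → "robat" → "oa" ✓)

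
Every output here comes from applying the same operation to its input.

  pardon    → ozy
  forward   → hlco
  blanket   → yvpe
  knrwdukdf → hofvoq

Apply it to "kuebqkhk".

The transformation: delete the first 3 characters, then shift every letter 11 places forward in the alphabet (wrapping around).
So "kuebqkhk" becomes "mbvsv".

mbvsv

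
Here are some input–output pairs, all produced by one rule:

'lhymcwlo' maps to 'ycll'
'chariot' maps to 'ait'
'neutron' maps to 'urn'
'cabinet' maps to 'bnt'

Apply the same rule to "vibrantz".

batv

Rule — move the first character to the end, then keep every other character starting from the second (positions 2nd, 4th, 6th, ...).
On "vibrantz" that produces "batv".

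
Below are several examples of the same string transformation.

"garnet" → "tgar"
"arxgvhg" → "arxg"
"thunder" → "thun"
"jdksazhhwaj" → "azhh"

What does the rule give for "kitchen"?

What's happening: move the last 3 characters to the front (rotate right by 3), then keep only the last 4 characters.
Working it through for "kitchen": intermediate "henkitc", final "kitc".
(Check on "arxgvhg": → "vhgarxg" → "arxg" ✓)

kitc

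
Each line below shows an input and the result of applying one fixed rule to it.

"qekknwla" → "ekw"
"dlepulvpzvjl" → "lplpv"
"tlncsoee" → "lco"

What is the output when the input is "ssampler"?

sml

Looking at the pairs, the operation is to delete the last character, then keep every other character starting from the second (positions 2nd, 4th, 6th, ...).
Applying both steps to "ssampler": "ssample", then "sml".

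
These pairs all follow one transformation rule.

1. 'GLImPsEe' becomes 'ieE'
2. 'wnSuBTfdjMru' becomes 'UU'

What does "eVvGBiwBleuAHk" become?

EIEUa

The pattern: flip the case of every letter, then keep only the vowels.
Applying both steps to "eVvGBiwBleuAHk": "EvVgbIWbLEUahK", then "EIEUa".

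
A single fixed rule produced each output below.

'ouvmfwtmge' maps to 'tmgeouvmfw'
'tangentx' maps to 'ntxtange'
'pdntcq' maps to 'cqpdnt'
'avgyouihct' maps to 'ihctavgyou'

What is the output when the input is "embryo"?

yoembr

The rule is to move the first character to the end, then swap the front and back halves of the string.
On "embryo" that produces "yoembr".
(Check on "ouvmfwtmge": → "uvmfwtmgeo" → "tmgeouvmfw" ✓)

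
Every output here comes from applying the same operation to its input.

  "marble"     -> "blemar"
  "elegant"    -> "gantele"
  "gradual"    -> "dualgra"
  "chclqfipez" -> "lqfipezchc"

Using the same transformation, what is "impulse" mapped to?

Rule — move the first 3 characters to the end (rotate left by 3).
Doing the same to "impulse": "ulseimp".

ulseimp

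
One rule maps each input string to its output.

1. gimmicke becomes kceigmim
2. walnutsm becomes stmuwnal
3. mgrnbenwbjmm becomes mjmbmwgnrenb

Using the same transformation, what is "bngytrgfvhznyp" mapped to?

Each output is the input with this applied: move the last 2 characters to the front (rotate right by 2), then take characters alternately from the front and the back (1st, last, 2nd, 2nd-last, ...).
Applying both steps to "bngytrgfvhznyp": "ypbngytrgfvhzn", then "ynpzbhnvgfygtr".

ynpzbhnvgfygtr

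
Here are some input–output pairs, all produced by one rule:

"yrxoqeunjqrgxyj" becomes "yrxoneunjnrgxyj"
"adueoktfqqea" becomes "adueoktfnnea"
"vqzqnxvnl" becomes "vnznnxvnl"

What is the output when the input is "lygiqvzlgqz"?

lyginvzlgnz

Looking at the pairs, the operation is to replace every "q" with "n".
Doing the same to "lygiqvzlgqz": "lyginvzlgnz".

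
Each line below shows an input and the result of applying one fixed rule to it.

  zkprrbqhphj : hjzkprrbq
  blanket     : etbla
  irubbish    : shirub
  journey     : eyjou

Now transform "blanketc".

The pattern: move the last 2 characters to the front (rotate right by 2), then delete the last 2 characters.
On "blanketc": the first step gives "tcblanke", and the second then gives "tcblan".

tcblan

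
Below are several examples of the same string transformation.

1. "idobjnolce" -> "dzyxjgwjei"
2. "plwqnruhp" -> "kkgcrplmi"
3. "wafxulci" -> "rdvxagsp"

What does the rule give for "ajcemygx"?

Each output is the input with this applied: take characters alternately from the front and the back (1st, last, 2nd, 2nd-last, ...), then shift every letter 5 places backward in the alphabet (wrapping around).
"ajcemygx" → "axjgcyem" → "vsebxtzh".

vsebxtzh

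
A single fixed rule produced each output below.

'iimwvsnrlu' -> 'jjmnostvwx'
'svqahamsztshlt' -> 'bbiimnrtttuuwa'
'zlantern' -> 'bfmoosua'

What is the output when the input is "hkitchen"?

Rule — sort the characters into alphabetical order, then shift every letter 1 place forward in the alphabet (wrapping around).
Starting from "hkitchen": after the first operation, "cehhiknt"; after the second, "dfiijlou".

dfiijlou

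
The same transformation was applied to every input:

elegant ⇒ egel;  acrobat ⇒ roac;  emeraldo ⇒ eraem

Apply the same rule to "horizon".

Rule — delete the last 3 characters, then move the first 2 characters to the end (rotate left by 2).
"horizon" → "hori" → "riho".

riho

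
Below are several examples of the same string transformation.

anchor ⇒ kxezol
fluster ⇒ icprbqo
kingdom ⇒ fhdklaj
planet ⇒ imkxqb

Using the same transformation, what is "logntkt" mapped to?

What's happening: swap each adjacent pair of characters (1↔2, 3↔4, ...), then shift every letter 3 places backward in the alphabet (wrapping around).
On "logntkt": the first step gives "olngktt", and the second then gives "likdhqq".

likdhqq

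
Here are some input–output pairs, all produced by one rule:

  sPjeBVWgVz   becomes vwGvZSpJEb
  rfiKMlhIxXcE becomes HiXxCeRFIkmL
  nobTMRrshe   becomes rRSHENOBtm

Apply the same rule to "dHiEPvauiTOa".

Looking at the pairs, the operation is to flip the case of every letter, then swap the front and back halves of the string.
On "dHiEPvauiTOa": the first step gives "DhIepVAUItoA", and the second then gives "AUItoADhIepV".

AUItoADhIepV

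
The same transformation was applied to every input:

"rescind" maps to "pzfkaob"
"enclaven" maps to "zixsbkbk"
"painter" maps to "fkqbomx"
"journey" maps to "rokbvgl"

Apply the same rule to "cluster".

rpqbozi

The transformation: shift every letter 3 places backward in the alphabet (wrapping around), then move the first 2 characters to the end (rotate left by 2).
On "cluster": the first step gives "zirpqbo", and the second then gives "rpqbozi".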